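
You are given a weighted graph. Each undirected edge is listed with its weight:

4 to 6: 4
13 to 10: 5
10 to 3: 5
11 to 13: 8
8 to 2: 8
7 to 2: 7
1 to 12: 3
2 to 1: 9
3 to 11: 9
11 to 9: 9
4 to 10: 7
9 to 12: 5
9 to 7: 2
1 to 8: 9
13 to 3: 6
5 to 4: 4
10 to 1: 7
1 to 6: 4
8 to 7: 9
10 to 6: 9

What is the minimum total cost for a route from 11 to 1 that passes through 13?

20

Best 11 to 13: 11 → 13 costing 8
Best 13 to 1: 13 → 10 → 1 costing 12
Total via 13: 8 + 12 = 20.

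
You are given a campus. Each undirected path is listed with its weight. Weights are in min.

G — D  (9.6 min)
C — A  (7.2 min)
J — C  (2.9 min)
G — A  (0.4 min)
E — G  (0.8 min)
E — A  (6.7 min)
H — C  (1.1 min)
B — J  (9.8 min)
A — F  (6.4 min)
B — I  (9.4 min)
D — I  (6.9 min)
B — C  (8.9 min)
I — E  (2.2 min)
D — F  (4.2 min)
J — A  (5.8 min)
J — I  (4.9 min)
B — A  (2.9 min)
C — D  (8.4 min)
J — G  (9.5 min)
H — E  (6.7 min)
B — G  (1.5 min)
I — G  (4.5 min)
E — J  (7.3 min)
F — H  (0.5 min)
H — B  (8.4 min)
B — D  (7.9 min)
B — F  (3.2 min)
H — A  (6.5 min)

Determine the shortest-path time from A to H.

Shortest distances from A:
A: 0
G: 0.4  (via A)
E: 1.2  (via G)
B: 1.9  (via G)
I: 3.4  (via E)
F: 5.1  (via B)
H: 5.6  (via F)
Shortest route: A–G–B–F–H = 5.6 min.

5.6 min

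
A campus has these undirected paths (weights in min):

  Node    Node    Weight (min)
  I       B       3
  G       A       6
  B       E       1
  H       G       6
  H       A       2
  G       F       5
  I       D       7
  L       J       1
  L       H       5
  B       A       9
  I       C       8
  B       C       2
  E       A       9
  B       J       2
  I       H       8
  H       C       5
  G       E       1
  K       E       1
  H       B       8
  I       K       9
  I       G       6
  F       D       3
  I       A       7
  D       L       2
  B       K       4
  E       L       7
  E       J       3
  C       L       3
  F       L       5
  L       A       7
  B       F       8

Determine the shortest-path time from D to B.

5 min

Settle nodes by increasing distance from D:
D: 0
L: 2  (via D)
F: 3  (via D)
J: 3  (via L)
B: 5  (via J)
Shortest route: D–L–J–B = 5 min.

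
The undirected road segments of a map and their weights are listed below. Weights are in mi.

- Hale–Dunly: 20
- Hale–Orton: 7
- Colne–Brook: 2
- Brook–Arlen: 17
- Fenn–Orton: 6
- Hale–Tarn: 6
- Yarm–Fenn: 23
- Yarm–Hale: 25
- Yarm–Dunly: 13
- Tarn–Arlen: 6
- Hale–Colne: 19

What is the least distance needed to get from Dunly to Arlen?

Settle nodes by increasing distance from Dunly:
Dunly: 0
Yarm: 13  (via Dunly)
Hale: 20  (via Dunly)
Tarn: 26  (via Hale)
Orton: 27  (via Hale)
Arlen: 32  (via Tarn)
Shortest route: Dunly → Hale → Tarn → Arlen = 32 mi.

32 mi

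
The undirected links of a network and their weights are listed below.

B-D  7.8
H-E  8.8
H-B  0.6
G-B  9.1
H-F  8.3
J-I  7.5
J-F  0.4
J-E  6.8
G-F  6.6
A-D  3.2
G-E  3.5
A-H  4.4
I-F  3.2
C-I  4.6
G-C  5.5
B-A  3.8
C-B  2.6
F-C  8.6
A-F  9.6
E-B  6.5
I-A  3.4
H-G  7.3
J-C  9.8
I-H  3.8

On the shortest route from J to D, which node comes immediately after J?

F

Enumerating some paths:
J - F - A - D: 0.4+9.6+3.2 = 13.2
J - I - A - D: 7.5+3.4+3.2 = 14.1
J - F - I - A - D: 0.4+3.2+3.4+3.2 = 10.2
J - F - I - H - B - A - D: 0.4+3.2+3.8+0.6+3.8+3.2 = 15
The minimum is 10.2 via J - F - I - A - D.
So from J the first move is to F.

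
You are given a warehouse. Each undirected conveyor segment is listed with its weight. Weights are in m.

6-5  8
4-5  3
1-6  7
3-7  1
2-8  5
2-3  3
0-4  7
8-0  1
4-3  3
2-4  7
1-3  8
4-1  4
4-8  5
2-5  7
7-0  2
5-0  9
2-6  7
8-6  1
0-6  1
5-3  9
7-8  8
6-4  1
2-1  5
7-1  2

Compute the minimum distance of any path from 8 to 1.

Compare a few routes:
8 - 0 - 7 - 1: 1+2+2 = 5
8 - 6 - 0 - 7 - 1: 1+1+2+2 = 6
The minimum is 5 m via 8 - 0 - 7 - 1.

5 m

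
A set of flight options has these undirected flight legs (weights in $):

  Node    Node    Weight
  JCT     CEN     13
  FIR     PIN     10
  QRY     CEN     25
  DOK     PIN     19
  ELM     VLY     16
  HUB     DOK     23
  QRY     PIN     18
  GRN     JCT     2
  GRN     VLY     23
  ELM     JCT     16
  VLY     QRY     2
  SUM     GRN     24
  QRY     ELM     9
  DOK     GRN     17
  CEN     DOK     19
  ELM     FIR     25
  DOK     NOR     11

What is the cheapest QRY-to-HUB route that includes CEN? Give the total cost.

Best QRY to CEN: QRY → CEN costing 25
Best CEN to HUB: CEN → DOK → HUB costing 42
Total via CEN: 25 + 42 = $67.

$67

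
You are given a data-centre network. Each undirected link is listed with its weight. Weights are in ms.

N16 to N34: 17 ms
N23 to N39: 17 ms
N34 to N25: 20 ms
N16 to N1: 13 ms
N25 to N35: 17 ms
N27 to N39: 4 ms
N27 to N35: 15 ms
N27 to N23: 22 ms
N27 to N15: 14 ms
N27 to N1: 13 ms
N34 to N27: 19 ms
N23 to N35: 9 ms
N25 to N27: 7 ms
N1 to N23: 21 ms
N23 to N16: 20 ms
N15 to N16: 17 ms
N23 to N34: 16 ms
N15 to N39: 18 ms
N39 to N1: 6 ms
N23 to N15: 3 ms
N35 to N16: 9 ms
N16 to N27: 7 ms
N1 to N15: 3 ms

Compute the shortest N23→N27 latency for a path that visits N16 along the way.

25 ms

Best N23 to N16: N23 → N35 → N16 costing 18
Shortest N16→N27: N16 → N27 = 7
Total via N16: 18 + 7 = 25 ms.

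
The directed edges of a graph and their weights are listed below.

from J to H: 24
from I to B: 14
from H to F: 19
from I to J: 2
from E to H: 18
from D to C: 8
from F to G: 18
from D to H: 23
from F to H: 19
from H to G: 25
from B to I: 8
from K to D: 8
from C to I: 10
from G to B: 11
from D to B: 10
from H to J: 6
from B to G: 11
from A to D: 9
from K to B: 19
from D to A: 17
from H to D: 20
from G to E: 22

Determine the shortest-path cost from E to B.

Compare a few routes:
E → H → G → B: 18+25+11 = 54
E → H → D → B: 18+20+10 = 48
Cheapest is E → H → D → B at 48.

48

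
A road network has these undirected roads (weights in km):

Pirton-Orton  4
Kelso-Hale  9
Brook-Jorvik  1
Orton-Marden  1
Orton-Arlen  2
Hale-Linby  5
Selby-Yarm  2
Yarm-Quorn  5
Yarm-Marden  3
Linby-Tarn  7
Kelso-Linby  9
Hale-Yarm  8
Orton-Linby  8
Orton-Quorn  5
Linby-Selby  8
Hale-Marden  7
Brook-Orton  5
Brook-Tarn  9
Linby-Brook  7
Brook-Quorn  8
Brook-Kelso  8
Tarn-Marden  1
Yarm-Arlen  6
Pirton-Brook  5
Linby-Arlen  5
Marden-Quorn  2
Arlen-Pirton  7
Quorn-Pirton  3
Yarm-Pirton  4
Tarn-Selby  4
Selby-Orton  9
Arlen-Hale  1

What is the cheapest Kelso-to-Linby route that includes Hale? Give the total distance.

14 km

Shortest Kelso→Hale: Kelso → Hale = 9
Shortest Hale→Linby: Hale → Linby = 5
Total via Hale: 9 + 5 = 14 km.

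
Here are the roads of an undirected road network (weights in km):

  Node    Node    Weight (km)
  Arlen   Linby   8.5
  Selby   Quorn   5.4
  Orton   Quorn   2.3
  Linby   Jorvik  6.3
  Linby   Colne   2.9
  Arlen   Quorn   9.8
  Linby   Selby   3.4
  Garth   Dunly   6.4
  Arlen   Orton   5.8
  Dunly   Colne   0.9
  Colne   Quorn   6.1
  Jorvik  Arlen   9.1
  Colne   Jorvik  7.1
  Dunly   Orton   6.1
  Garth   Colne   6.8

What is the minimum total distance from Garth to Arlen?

18.2 km

Compare a few routes:
Garth - Dunly - Orton - Arlen: 6.4+6.1+5.8 = 18.3
Garth - Colne - Linby - Arlen: 6.8+2.9+8.5 = 18.2
Cheapest is Garth - Colne - Linby - Arlen at 18.2 km.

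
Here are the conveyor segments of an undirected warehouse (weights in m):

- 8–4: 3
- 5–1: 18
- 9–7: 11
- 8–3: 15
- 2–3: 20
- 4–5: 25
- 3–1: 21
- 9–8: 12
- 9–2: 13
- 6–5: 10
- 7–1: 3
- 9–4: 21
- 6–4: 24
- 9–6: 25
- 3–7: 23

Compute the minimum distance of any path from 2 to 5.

45 m

Enumerating some paths:
2 → 9 → 6 → 5: 13+25+10 = 48
2 → 9 → 8 → 4 → 5: 13+12+3+25 = 53
2 → 9 → 7 → 1 → 5: 13+11+3+18 = 45
The minimum is 45 m via 2 → 9 → 7 → 1 → 5.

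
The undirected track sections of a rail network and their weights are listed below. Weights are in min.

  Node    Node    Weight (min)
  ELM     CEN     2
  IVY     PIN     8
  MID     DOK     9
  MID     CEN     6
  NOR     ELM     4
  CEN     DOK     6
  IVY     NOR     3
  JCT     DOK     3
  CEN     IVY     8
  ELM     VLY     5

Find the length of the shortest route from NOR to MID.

12 min

Running Dijkstra from NOR:
NOR: 0
IVY: 3  (via NOR)
ELM: 4  (via NOR)
CEN: 6  (via ELM)
VLY: 9  (via ELM)
PIN: 11  (via IVY)
MID: 12  (via CEN)
Shortest route: NOR–ELM–CEN–MID = 12 min.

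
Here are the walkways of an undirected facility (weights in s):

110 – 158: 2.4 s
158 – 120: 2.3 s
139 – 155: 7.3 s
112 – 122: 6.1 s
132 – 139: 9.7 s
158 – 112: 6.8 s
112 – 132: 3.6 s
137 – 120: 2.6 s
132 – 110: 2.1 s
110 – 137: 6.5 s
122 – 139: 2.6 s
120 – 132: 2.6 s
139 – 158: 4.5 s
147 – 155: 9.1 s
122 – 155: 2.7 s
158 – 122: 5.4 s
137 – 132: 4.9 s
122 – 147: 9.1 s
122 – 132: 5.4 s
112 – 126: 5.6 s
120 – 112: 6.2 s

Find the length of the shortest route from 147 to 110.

Shortest distances from 147:
147: 0
155: 9.1  (via 147)
122: 9.1  (via 147)
139: 11.7  (via 122)
132: 14.5  (via 122)
158: 14.5  (via 122)
112: 15.2  (via 122)
110: 16.6  (via 132)
Shortest route: 147–122–132–110 = 16.6 s.

16.6 s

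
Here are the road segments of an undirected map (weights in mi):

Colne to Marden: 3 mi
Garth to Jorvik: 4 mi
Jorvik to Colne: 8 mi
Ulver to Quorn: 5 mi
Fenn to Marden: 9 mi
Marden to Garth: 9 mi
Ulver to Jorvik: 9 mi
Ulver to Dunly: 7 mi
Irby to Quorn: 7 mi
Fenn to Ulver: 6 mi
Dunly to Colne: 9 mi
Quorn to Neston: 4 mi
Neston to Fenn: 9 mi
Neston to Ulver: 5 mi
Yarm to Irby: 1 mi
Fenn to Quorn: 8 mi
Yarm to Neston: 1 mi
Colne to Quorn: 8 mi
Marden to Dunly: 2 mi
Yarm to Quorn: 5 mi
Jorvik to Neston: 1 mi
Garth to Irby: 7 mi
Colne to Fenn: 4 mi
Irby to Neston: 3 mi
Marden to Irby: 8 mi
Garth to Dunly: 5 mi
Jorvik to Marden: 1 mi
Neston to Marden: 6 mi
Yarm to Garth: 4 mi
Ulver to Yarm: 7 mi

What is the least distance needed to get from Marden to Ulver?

7 mi

Settle nodes by increasing distance from Marden:
Marden: 0
Jorvik: 1  (via Marden)
Dunly: 2  (via Marden)
Neston: 2  (via Jorvik)
Yarm: 3  (via Neston)
Colne: 3  (via Marden)
Irby: 4  (via Yarm)
Garth: 5  (via Jorvik)
Quorn: 6  (via Neston)
Fenn: 7  (via Colne)
Ulver: 7  (via Neston)
Shortest route: Marden → Jorvik → Neston → Ulver = 7 mi.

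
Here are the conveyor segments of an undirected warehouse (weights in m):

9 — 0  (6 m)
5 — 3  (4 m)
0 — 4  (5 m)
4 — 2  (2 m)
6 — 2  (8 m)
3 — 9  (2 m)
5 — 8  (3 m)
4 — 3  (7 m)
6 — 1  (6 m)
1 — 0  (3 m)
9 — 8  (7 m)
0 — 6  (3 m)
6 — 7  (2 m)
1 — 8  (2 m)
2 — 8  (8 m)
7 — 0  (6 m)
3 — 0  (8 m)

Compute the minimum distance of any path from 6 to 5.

11 m

Settle nodes by increasing distance from 6:
6: 0
7: 2  (via 6)
0: 3  (via 6)
1: 6  (via 6)
2: 8  (via 6)
4: 8  (via 0)
8: 8  (via 1)
9: 9  (via 0)
3: 11  (via 0)
5: 11  (via 8)
Shortest route: 6–1–8–5 = 11 m.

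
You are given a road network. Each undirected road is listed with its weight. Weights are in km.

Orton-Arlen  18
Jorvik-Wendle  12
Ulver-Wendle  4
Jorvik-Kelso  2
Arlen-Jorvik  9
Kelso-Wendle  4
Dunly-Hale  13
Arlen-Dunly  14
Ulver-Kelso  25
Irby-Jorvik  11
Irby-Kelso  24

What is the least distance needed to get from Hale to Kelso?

38 km

Compare a few routes:
Hale → Dunly → Arlen → Jorvik → Kelso: 13+14+9+2 = 38
Hale → Dunly → Arlen → Jorvik → Wendle → Kelso: 13+14+9+12+4 = 52
Hale → Dunly → Arlen → Jorvik → Irby → Kelso: 13+14+9+11+24 = 71
Cheapest is Hale → Dunly → Arlen → Jorvik → Kelso at 38 km.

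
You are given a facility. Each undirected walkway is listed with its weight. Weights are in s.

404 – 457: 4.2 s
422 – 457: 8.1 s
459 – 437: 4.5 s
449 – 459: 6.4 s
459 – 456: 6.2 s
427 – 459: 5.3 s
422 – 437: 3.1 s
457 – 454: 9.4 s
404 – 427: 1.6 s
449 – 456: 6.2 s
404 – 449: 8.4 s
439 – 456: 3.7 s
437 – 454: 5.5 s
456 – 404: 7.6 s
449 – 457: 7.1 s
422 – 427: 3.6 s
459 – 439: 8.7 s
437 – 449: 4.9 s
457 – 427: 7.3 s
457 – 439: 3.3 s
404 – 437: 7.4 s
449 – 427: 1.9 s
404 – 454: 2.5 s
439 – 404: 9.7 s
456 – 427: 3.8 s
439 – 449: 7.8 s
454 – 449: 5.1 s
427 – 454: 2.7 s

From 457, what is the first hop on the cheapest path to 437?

422

Candidate routes:
457 - 422 - 437: 8.1+3.1 = 11.2
457 - 404 - 437: 4.2+7.4 = 11.6
The minimum is 11.2 s via 457 - 422 - 437.
So from 457 the first move is to 422.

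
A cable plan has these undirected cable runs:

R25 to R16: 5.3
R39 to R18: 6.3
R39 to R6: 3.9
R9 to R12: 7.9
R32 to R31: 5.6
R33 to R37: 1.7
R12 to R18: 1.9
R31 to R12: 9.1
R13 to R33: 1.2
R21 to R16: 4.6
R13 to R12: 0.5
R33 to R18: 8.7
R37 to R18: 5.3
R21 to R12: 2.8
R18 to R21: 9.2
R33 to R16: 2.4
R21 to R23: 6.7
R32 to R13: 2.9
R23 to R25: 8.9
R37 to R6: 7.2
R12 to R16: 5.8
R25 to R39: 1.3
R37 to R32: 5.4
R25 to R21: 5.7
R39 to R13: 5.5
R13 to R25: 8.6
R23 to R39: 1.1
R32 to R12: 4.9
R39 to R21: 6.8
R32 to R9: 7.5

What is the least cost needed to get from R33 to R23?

7.8

Running Dijkstra from R33:
R33: 0
R13: 1.2  (via R33)
R37: 1.7  (via R33)
R12: 1.7  (via R13)
R16: 2.4  (via R33)
R18: 3.6  (via R12)
R32: 4.1  (via R13)
R21: 4.5  (via R12)
R39: 6.7  (via R13)
R25: 7.7  (via R16)
R23: 7.8  (via R39)
Shortest route: R33–R13–R39–R23 = 7.8.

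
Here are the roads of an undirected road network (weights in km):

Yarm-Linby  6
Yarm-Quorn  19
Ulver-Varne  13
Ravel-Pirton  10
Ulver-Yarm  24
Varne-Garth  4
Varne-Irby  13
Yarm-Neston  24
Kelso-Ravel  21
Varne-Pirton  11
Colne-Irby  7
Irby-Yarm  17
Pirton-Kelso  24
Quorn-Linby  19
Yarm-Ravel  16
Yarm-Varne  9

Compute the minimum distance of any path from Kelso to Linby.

Running Dijkstra from Kelso:
Kelso: 0
Ravel: 21  (via Kelso)
Pirton: 24  (via Kelso)
Varne: 35  (via Pirton)
Yarm: 37  (via Ravel)
Garth: 39  (via Varne)
Linby: 43  (via Yarm)
Shortest route: Kelso–Ravel–Yarm–Linby = 43 km.

43 km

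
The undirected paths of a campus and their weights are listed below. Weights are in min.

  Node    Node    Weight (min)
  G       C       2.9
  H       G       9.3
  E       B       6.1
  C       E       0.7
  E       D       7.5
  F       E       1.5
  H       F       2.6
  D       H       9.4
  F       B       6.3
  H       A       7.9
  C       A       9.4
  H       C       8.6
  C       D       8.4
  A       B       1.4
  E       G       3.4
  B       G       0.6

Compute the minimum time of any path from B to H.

Compare a few routes:
B - F - H: 6.3+2.6 = 8.9
B - A - H: 1.4+7.9 = 9.3
B - G - C - E - F - H: 0.6+2.9+0.7+1.5+2.6 = 8.3
B - G - E - F - H: 0.6+3.4+1.5+2.6 = 8.1
Cheapest is B - G - E - F - H at 8.1 min.

8.1 min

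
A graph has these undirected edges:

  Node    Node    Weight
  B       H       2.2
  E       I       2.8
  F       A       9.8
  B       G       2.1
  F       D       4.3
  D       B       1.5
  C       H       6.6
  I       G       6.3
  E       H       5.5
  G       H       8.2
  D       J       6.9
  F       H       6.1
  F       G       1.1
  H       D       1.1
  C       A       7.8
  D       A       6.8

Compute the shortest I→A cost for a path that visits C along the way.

Shortest I→C: I → E → H → C = 14.9
Shortest C→A: C → A = 7.8
Total via C: 14.9 + 7.8 = 22.7.

22.7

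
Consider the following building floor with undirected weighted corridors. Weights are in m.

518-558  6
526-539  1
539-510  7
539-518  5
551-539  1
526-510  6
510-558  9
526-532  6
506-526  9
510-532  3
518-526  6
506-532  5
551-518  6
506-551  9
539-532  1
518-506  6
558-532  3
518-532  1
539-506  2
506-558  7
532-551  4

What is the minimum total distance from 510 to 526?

Settle nodes by increasing distance from 510:
510: 0
532: 3  (via 510)
518: 4  (via 532)
539: 4  (via 532)
526: 5  (via 539)
Shortest route: 510 → 532 → 539 → 526 = 5 m.

5 m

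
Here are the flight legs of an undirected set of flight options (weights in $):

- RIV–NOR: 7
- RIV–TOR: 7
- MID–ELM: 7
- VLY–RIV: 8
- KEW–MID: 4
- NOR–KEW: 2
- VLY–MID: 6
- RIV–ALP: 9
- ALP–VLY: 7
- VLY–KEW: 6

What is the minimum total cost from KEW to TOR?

Running Dijkstra from KEW:
KEW: 0
NOR: 2  (via KEW)
MID: 4  (via KEW)
VLY: 6  (via KEW)
RIV: 9  (via NOR)
ELM: 11  (via MID)
ALP: 13  (via VLY)
TOR: 16  (via RIV)
Shortest route: KEW → NOR → RIV → TOR = $16.

$16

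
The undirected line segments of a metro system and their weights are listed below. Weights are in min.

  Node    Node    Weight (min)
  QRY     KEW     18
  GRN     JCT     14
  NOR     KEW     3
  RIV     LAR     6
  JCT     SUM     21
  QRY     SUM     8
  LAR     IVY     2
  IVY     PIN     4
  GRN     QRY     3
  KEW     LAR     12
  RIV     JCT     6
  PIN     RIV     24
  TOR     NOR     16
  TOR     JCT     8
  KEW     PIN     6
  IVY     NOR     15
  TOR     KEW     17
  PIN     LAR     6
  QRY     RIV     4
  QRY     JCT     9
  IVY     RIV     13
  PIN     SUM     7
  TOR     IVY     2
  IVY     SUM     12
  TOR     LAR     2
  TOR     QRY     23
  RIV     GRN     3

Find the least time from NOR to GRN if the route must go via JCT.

Shortest NOR→JCT: NOR → KEW → PIN → IVY → TOR → JCT = 23
Shortest JCT→GRN: JCT → RIV → GRN = 9
Total via JCT: 23 + 9 = 32 min.

32 min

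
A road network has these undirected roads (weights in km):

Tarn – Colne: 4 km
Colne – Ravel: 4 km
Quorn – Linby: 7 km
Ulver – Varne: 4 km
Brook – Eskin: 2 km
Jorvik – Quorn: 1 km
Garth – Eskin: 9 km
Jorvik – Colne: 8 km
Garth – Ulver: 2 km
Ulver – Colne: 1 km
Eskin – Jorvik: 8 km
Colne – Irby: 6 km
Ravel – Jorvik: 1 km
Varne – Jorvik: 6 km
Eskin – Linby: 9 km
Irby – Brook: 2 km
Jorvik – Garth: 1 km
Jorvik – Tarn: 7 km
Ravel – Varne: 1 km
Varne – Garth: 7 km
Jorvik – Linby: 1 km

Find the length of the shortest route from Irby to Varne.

Compare a few routes:
Irby–Colne–Ulver–Garth–Jorvik–Ravel–Varne: 6+1+2+1+1+1 = 12
Irby–Colne–Ulver–Varne: 6+1+4 = 11
Irby–Brook–Eskin–Jorvik–Ravel–Varne: 2+2+8+1+1 = 14
Irby–Brook–Eskin–Garth–Jorvik–Ravel–Varne: 2+2+9+1+1+1 = 16
The minimum is 11 km via Irby–Colne–Ulver–Varne.

11 km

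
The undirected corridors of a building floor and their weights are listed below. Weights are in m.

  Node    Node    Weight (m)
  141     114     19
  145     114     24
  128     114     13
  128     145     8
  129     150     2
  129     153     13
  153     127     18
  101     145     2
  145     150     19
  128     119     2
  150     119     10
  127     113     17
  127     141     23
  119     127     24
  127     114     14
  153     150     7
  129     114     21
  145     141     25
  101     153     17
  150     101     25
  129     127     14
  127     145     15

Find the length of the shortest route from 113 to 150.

Shortest distances from 113:
113: 0
127: 17  (via 113)
114: 31  (via 127)
129: 31  (via 127)
145: 32  (via 127)
150: 33  (via 129)
Shortest route: 113 → 127 → 129 → 150 = 33 m.

33 m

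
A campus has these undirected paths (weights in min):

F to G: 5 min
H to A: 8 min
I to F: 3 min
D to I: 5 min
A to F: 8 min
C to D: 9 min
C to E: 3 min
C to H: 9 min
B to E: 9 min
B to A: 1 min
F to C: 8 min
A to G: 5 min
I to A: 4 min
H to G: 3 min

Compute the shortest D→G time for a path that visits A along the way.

14 min

Shortest D→A: D–I–A = 9
Shortest A→G: A–G = 5
Total via A: 9 + 5 = 14 min.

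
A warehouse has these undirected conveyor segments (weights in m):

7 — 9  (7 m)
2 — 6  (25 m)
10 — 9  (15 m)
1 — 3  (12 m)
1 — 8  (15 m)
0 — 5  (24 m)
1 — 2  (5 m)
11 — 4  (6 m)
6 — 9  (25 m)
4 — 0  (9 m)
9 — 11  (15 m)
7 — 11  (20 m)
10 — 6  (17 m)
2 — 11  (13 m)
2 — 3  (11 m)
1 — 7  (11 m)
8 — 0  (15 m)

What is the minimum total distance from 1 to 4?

Enumerating some paths:
1 → 7 → 9 → 11 → 4: 11+7+15+6 = 39
1 → 8 → 0 → 4: 15+15+9 = 39
1 → 2 → 11 → 4: 5+13+6 = 24
1 → 7 → 11 → 4: 11+20+6 = 37
The minimum is 24 m via 1 → 2 → 11 → 4.

24 m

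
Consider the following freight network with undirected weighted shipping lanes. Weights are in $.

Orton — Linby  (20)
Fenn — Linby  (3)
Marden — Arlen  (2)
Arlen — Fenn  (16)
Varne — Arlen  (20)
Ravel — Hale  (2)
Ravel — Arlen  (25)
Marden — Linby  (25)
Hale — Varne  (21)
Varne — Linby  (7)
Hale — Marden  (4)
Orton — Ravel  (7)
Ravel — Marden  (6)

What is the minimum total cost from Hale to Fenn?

Shortest distances from Hale:
Hale: 0
Ravel: 2  (via Hale)
Marden: 4  (via Hale)
Arlen: 6  (via Marden)
Orton: 9  (via Ravel)
Varne: 21  (via Hale)
Fenn: 22  (via Arlen)
Shortest route: Hale–Marden–Arlen–Fenn = $22.

$22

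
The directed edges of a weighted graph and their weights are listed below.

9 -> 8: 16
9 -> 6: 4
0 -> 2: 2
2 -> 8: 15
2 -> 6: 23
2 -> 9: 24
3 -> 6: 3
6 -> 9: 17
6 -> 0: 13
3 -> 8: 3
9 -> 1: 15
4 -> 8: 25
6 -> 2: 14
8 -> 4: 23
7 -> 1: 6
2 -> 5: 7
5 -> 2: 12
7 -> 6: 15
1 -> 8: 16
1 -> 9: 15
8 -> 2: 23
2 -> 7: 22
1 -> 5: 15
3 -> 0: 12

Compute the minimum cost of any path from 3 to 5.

Candidate routes:
3 - 6 - 2 - 5: 3+14+7 = 24
3 - 0 - 2 - 5: 12+2+7 = 21
3 - 6 - 0 - 2 - 5: 3+13+2+7 = 25
The minimum is 21 via 3 - 0 - 2 - 5.

21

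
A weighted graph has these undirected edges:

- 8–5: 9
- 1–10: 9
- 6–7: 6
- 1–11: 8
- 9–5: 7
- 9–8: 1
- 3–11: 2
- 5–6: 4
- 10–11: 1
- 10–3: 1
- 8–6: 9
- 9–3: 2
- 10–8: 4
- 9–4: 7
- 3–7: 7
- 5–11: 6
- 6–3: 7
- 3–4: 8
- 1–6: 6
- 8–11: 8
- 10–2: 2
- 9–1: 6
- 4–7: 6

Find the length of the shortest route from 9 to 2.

5

Shortest distances from 9:
9: 0
8: 1  (via 9)
3: 2  (via 9)
10: 3  (via 3)
11: 4  (via 3)
2: 5  (via 10)
Shortest route: 9 → 3 → 10 → 2 = 5.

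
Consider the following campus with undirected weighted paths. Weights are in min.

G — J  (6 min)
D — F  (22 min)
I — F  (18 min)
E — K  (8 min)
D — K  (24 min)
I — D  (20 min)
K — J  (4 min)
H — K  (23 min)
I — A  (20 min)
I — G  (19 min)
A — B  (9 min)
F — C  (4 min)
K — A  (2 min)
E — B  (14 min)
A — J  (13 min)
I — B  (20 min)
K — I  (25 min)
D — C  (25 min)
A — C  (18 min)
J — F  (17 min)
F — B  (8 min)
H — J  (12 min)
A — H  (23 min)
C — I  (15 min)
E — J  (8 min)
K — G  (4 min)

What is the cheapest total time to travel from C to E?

Compare a few routes:
C–F–B–E: 4+8+14 = 26
C–F–B–A–K–E: 4+8+9+2+8 = 31
C–A–K–E: 18+2+8 = 28
C–F–J–E: 4+17+8 = 29
The minimum is 26 min via C–F–B–E.

26 min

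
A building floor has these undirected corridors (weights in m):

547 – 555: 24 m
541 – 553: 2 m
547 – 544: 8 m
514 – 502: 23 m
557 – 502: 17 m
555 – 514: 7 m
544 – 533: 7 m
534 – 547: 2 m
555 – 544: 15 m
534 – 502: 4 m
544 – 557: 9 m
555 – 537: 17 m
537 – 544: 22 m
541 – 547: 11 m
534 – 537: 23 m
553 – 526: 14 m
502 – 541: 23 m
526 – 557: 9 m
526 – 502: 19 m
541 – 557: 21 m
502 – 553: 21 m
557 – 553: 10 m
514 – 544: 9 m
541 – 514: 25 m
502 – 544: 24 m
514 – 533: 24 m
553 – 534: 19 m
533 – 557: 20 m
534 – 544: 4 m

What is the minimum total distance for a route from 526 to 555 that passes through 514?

34 m

Shortest 526→514: 526 → 557 → 544 → 514 = 27
Shortest 514→555: 514 → 555 = 7
Total via 514: 27 + 7 = 34 m.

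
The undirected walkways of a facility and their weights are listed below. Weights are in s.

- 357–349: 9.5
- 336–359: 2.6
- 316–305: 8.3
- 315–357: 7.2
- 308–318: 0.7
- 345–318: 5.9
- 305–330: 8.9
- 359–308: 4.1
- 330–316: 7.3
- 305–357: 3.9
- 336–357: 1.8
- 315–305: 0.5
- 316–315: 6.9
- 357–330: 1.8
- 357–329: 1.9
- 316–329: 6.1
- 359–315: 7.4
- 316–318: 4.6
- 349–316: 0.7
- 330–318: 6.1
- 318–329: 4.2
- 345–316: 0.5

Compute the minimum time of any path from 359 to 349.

Running Dijkstra from 359:
359: 0
336: 2.6  (via 359)
308: 4.1  (via 359)
357: 4.4  (via 336)
318: 4.8  (via 308)
330: 6.2  (via 357)
329: 6.3  (via 357)
315: 7.4  (via 359)
305: 7.9  (via 315)
316: 9.4  (via 318)
345: 9.9  (via 316)
349: 10.1  (via 316)
Shortest route: 359 → 308 → 318 → 316 → 349 = 10.1 s.

10.1 s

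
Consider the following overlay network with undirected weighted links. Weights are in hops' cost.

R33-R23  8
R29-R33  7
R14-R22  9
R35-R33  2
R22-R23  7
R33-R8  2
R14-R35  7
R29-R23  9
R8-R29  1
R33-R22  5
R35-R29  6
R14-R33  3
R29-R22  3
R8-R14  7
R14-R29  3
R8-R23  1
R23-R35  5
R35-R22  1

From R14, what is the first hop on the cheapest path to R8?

R29

Enumerating some paths:
R14 - R33 - R35 - R22 - R29 - R8: 3+2+1+3+1 = 10
R14 - R29 - R8: 3+1 = 4
R14 - R8: 7 = 7
R14 - R33 - R8: 3+2 = 5
The minimum is 4 hops' cost via R14 - R29 - R8.
So from R14 the first move is to R29.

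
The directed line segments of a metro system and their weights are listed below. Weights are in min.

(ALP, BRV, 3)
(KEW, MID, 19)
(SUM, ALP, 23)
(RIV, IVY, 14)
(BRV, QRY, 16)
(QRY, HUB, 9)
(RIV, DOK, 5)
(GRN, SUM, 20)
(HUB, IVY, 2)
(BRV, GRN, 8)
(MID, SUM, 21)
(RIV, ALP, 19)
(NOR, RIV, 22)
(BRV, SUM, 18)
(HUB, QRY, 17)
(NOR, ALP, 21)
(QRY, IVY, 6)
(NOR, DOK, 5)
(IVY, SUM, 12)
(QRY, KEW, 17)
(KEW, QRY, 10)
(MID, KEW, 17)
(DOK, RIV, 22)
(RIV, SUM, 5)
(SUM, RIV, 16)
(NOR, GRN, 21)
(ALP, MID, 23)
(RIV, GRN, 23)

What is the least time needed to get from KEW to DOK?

49 min

Shortest distances from KEW:
KEW: 0
QRY: 10  (via KEW)
IVY: 16  (via QRY)
MID: 19  (via KEW)
HUB: 19  (via QRY)
SUM: 28  (via IVY)
RIV: 44  (via SUM)
DOK: 49  (via RIV)
Shortest route: KEW → QRY → IVY → SUM → RIV → DOK = 49 min.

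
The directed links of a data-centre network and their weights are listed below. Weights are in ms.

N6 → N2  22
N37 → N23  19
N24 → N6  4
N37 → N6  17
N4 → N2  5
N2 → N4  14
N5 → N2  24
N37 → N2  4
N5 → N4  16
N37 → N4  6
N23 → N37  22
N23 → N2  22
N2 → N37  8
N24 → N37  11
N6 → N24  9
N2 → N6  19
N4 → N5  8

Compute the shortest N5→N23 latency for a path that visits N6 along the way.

79 ms

Shortest N5→N6: N5 → N4 → N2 → N6 = 40
Shortest N6→N23: N6 → N24 → N37 → N23 = 39
Total via N6: 40 + 39 = 79 ms.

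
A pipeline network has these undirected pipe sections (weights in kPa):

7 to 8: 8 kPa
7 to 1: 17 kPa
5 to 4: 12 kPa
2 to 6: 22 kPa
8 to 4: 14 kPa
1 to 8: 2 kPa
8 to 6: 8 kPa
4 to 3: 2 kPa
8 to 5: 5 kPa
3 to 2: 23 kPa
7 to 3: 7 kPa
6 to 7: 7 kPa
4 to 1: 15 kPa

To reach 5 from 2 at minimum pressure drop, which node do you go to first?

6

Compare a few routes:
2–3–4–5: 23+2+12 = 37
2–6–8–5: 22+8+5 = 35
2–6–7–8–5: 22+7+8+5 = 42
The minimum is 35 kPa via 2–6–8–5.
So from 2 the first move is to 6.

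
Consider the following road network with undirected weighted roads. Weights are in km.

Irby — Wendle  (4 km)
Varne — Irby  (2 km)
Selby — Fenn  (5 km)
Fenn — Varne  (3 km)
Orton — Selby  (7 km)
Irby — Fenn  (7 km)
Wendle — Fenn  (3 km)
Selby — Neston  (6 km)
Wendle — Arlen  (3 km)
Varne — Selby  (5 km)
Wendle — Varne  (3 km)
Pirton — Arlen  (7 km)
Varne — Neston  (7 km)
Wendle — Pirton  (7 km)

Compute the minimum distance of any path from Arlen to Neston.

Compare a few routes:
Arlen → Wendle → Fenn → Varne → Neston: 3+3+3+7 = 16
Arlen → Wendle → Irby → Varne → Neston: 3+4+2+7 = 16
Arlen → Wendle → Varne → Neston: 3+3+7 = 13
The minimum is 13 km via Arlen → Wendle → Varne → Neston.

13 km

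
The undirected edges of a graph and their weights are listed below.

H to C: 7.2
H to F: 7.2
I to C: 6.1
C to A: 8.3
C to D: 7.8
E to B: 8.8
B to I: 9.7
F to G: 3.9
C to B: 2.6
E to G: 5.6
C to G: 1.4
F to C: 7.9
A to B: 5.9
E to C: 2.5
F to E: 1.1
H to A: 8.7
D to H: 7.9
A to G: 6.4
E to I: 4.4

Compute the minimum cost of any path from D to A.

15.6

Enumerating some paths:
D → H → A: 7.9+8.7 = 16.6
D → C → G → A: 7.8+1.4+6.4 = 15.6
D → C → B → A: 7.8+2.6+5.9 = 16.3
D → C → A: 7.8+8.3 = 16.1
The minimum is 15.6 via D → C → G → A.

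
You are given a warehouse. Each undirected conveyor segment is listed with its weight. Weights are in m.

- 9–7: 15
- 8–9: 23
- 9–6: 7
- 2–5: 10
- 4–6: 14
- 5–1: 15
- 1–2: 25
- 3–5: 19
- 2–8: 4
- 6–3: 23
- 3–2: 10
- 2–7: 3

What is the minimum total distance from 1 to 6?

Compare a few routes:
1 - 5 - 3 - 6: 15+19+23 = 57
1 - 2 - 3 - 6: 25+10+23 = 58
1 - 2 - 7 - 9 - 6: 25+3+15+7 = 50
1 - 5 - 2 - 3 - 6: 15+10+10+23 = 58
The minimum is 50 m via 1 - 2 - 7 - 9 - 6.

50 m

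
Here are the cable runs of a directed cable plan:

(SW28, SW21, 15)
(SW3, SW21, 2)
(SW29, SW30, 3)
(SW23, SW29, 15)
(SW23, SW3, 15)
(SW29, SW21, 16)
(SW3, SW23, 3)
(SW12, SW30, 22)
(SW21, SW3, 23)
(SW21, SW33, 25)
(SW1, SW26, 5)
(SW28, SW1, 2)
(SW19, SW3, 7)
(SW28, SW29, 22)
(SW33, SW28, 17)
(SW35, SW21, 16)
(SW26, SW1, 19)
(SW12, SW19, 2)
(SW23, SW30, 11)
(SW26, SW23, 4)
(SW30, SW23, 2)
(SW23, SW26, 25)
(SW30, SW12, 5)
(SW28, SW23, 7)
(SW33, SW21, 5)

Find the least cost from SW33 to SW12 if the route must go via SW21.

47

Best SW33 to SW21: SW33–SW21 costing 5
Shortest SW21→SW12: SW21–SW3–SW23–SW30–SW12 = 42
Total via SW21: 5 + 42 = 47.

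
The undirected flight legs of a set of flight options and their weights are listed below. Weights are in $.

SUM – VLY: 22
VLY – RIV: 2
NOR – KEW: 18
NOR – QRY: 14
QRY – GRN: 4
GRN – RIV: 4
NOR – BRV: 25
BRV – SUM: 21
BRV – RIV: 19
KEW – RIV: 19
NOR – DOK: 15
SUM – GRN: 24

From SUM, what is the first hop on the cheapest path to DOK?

Compare a few routes:
SUM - BRV - NOR - DOK: 21+25+15 = 61
SUM - VLY - RIV - KEW - NOR - DOK: 22+2+19+18+15 = 76
SUM - GRN - QRY - NOR - DOK: 24+4+14+15 = 57
SUM - VLY - RIV - GRN - QRY - NOR - DOK: 22+2+4+4+14+15 = 61
The minimum is $57 via SUM - GRN - QRY - NOR - DOK.
So from SUM the first move is to GRN.

GRN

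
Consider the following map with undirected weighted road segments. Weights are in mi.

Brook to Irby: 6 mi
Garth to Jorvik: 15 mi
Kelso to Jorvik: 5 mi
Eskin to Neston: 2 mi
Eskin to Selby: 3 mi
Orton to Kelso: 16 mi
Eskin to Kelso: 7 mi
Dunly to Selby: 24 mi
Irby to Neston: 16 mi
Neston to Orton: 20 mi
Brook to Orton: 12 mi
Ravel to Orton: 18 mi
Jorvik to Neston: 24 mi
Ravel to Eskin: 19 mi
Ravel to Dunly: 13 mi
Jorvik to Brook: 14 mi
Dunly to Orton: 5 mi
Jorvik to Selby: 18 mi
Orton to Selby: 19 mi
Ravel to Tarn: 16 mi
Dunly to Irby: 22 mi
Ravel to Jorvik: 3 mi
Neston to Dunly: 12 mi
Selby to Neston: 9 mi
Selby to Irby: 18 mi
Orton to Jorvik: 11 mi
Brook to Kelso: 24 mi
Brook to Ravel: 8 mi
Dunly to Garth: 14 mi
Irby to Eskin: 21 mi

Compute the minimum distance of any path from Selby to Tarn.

34 mi

Candidate routes:
Selby - Jorvik - Ravel - Tarn: 18+3+16 = 37
Selby - Eskin - Kelso - Jorvik - Ravel - Tarn: 3+7+5+3+16 = 34
Cheapest is Selby - Eskin - Kelso - Jorvik - Ravel - Tarn at 34 mi.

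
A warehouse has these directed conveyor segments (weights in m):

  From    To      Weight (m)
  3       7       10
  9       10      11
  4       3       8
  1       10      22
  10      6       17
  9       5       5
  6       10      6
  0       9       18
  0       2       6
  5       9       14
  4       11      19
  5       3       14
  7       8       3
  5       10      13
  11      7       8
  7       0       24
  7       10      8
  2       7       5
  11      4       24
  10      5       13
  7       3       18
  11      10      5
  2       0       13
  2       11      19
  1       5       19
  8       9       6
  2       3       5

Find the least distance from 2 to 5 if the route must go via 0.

Best 2 to 0: 2 → 0 costing 13
Best 0 to 5: 0 → 9 → 5 costing 23
Total via 0: 13 + 23 = 36 m.

36 m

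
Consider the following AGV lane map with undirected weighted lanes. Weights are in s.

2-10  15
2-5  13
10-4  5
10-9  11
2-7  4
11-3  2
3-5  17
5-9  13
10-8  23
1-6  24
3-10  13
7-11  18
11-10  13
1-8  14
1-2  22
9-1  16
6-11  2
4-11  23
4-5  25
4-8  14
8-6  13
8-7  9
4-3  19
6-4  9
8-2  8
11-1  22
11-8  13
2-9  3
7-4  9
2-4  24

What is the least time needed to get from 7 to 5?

17 s

Enumerating some paths:
7–8–2–5: 9+8+13 = 30
7–2–9–5: 4+3+13 = 20
7–2–5: 4+13 = 17
7–8–2–9–5: 9+8+3+13 = 33
The minimum is 17 s via 7–2–5.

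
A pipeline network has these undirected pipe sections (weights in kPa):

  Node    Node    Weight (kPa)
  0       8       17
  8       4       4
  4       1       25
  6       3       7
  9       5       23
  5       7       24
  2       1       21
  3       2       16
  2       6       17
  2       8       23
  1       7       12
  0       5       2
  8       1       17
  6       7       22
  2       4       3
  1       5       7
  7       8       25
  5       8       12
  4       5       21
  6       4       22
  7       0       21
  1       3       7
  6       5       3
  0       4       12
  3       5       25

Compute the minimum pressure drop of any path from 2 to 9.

40 kPa

Compare a few routes:
2 → 4 → 8 → 5 → 9: 3+4+12+23 = 42
2 → 4 → 0 → 5 → 9: 3+12+2+23 = 40
2 → 6 → 5 → 9: 17+3+23 = 43
The minimum is 40 kPa via 2 → 4 → 0 → 5 → 9.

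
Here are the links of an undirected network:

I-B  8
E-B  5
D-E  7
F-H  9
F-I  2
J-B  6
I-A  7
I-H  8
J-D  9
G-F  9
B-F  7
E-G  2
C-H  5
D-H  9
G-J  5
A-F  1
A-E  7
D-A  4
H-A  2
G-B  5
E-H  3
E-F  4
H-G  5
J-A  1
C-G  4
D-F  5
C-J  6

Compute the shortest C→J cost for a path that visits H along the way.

8

Best C to H: C–H costing 5
Best H to J: H–A–J costing 3
Total via H: 5 + 3 = 8.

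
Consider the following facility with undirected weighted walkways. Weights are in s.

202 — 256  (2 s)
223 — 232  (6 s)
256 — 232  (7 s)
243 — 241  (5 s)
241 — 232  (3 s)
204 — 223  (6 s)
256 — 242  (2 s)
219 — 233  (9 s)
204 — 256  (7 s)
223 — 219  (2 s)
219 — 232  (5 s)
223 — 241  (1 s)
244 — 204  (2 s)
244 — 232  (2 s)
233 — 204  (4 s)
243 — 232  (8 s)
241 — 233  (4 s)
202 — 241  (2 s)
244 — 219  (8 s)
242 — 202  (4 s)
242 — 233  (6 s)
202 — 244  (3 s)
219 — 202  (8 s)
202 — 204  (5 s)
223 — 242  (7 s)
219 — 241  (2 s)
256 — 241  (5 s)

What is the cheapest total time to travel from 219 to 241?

Running Dijkstra from 219:
219: 0
223: 2  (via 219)
241: 2  (via 219)
Shortest route: 219 → 241 = 2 s.

2 s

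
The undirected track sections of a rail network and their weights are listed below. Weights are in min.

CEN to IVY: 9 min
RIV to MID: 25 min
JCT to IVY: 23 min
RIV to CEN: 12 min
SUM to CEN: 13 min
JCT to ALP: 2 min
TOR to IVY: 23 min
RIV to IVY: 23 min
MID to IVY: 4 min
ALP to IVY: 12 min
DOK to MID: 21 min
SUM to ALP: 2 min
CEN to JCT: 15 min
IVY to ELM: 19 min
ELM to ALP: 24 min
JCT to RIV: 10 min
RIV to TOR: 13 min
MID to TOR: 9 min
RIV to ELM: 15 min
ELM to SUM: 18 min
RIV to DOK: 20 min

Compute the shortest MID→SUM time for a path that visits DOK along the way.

Best MID to DOK: MID → DOK costing 21
Best DOK to SUM: DOK → RIV → JCT → ALP → SUM costing 34
Total via DOK: 21 + 34 = 55 min.

55 min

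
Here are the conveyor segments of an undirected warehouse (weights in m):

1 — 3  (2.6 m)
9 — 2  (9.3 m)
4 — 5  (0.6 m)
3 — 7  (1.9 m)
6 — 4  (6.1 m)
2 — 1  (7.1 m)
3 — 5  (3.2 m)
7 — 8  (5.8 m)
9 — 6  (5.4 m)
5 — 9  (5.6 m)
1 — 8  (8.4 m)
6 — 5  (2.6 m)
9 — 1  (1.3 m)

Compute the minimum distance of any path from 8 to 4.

11.5 m

Settle nodes by increasing distance from 8:
8: 0
7: 5.8  (via 8)
3: 7.7  (via 7)
1: 8.4  (via 8)
9: 9.7  (via 1)
5: 10.9  (via 3)
4: 11.5  (via 5)
Shortest route: 8–7–3–5–4 = 11.5 m.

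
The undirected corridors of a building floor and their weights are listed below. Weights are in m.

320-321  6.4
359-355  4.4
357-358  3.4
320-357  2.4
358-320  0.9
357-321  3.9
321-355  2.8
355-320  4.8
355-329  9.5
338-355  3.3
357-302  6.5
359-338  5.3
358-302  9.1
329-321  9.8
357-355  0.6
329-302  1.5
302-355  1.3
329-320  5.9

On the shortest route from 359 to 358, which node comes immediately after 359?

Enumerating some paths:
359 - 355 - 357 - 358: 4.4+0.6+3.4 = 8.4
359 - 355 - 320 - 358: 4.4+4.8+0.9 = 10.1
359 - 355 - 357 - 320 - 358: 4.4+0.6+2.4+0.9 = 8.3
The minimum is 8.3 m via 359 - 355 - 357 - 320 - 358.
So from 359 the first move is to 355.

355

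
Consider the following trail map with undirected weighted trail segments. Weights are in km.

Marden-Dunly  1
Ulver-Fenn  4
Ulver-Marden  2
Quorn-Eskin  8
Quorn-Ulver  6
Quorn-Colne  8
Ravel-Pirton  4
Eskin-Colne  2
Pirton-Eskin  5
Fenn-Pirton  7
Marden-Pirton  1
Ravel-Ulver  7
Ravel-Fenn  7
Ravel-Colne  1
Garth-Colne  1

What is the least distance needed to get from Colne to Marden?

6 km

Candidate routes:
Colne → Ravel → Ulver → Marden: 1+7+2 = 10
Colne → Ravel → Pirton → Marden: 1+4+1 = 6
Colne → Eskin → Pirton → Marden: 2+5+1 = 8
Cheapest is Colne → Ravel → Pirton → Marden at 6 km.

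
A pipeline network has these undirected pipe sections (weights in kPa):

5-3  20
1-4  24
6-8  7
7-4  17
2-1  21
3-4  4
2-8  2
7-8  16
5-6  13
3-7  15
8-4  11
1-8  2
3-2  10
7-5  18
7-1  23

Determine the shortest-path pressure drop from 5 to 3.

20 kPa

Candidate routes:
5 → 3: 20 = 20
5 → 7 → 3: 18+15 = 33
5 → 6 → 8 → 2 → 3: 13+7+2+10 = 32
The minimum is 20 kPa via 5 → 3.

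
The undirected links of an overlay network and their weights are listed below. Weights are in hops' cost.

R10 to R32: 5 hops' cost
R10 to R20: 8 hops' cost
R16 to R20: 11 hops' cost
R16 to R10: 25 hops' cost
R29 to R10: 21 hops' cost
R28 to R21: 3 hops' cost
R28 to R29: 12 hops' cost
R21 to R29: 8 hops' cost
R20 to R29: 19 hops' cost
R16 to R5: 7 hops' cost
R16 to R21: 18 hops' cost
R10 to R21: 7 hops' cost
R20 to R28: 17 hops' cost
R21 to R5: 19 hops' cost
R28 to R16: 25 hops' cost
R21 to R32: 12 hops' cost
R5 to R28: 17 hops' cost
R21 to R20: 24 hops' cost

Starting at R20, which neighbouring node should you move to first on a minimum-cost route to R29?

R29

Candidate routes:
R20 → R10 → R21 → R29: 8+7+8 = 23
R20 → R29: 19 = 19
The minimum is 19 hops' cost via R20 → R29.
So from R20 the first move is to R29.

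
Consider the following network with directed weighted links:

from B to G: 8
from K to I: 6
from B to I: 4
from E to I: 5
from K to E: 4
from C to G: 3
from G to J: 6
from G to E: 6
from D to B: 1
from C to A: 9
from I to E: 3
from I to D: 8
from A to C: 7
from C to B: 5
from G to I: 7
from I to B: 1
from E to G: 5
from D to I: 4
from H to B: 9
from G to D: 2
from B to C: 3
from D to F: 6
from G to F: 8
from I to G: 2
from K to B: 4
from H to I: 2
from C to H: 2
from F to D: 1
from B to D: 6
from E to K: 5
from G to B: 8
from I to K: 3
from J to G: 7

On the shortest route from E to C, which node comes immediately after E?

Enumerating some paths:
E–G–D–B–C: 5+2+1+3 = 11
E–K–B–C: 5+4+3 = 12
E–I–B–C: 5+1+3 = 9
E–I–G–D–B–C: 5+2+2+1+3 = 13
The minimum is 9 via E–I–B–C.
So from E the first move is to I.

I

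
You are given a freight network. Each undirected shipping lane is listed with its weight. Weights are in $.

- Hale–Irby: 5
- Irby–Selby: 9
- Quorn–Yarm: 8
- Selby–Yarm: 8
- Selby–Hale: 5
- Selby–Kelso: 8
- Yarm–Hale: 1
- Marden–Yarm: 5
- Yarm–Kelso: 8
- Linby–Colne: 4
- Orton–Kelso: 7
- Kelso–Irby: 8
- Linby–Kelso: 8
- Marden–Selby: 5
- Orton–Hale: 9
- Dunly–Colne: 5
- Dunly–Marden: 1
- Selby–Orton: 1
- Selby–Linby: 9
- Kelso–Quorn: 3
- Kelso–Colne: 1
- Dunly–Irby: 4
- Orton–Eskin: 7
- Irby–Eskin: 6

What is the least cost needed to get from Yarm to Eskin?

$12

Enumerating some paths:
Yarm–Hale–Irby–Eskin: 1+5+6 = 12
Yarm–Marden–Dunly–Irby–Eskin: 5+1+4+6 = 16
Yarm–Hale–Selby–Orton–Eskin: 1+5+1+7 = 14
The minimum is $12 via Yarm–Hale–Irby–Eskin.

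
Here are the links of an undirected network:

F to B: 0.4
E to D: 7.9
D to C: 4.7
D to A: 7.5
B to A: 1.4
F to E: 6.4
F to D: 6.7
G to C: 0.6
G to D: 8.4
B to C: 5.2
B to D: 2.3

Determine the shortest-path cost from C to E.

12

Compare a few routes:
C → D → E: 4.7+7.9 = 12.6
C → B → F → E: 5.2+0.4+6.4 = 12
Cheapest is C → B → F → E at 12.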